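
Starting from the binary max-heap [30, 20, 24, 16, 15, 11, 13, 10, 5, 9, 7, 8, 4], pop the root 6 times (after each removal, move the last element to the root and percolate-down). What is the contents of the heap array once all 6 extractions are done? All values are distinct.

extract-max #1 returns 30:
  remove root 30; move last element 4 to root → [4, 20, 24, 16, 15, 11, 13, 10, 5, 9, 7, 8]
  4 vs larger child 24 at index 2, swap → [24, 20, 4, 16, 15, 11, 13, 10, 5, 9, 7, 8]
  4 vs larger child 13 at index 6, swap → [24, 20, 13, 16, 15, 11, 4, 10, 5, 9, 7, 8]
extract-max #2 returns 24:
  remove root 24; move last element 8 to root → [8, 20, 13, 16, 15, 11, 4, 10, 5, 9, 7]
  8 vs larger child 20 at index 1, swap → [20, 8, 13, 16, 15, 11, 4, 10, 5, 9, 7]
  8 vs larger child 16 at index 3, swap → [20, 16, 13, 8, 15, 11, 4, 10, 5, 9, 7]
  8 vs larger child 10 at index 7, swap → [20, 16, 13, 10, 15, 11, 4, 8, 5, 9, 7]
extract-max #3 returns 20:
  remove root 20; move last element 7 to root → [7, 16, 13, 10, 15, 11, 4, 8, 5, 9]
  7 vs larger child 16 at index 1, swap → [16, 7, 13, 10, 15, 11, 4, 8, 5, 9]
  7 vs larger child 15 at index 4, swap → [16, 15, 13, 10, 7, 11, 4, 8, 5, 9]
  7 vs only child 9 at index 9, swap → [16, 15, 13, 10, 9, 11, 4, 8, 5, 7]
extract-max #4 returns 16:
  remove root 16; move last element 7 to root → [7, 15, 13, 10, 9, 11, 4, 8, 5]
  7 vs larger child 15 at index 1, swap → [15, 7, 13, 10, 9, 11, 4, 8, 5]
  7 vs larger child 10 at index 3, swap → [15, 10, 13, 7, 9, 11, 4, 8, 5]
  7 vs larger child 8 at index 7, swap → [15, 10, 13, 8, 9, 11, 4, 7, 5]
extract-max #5 returns 15:
  remove root 15; move last element 5 to root → [5, 10, 13, 8, 9, 11, 4, 7]
  5 vs larger child 13 at index 2, swap → [13, 10, 5, 8, 9, 11, 4, 7]
  5 vs larger child 11 at index 5, swap → [13, 10, 11, 8, 9, 5, 4, 7]
extract-max #6 returns 13:
  remove root 13; move last element 7 to root → [7, 10, 11, 8, 9, 5, 4]
  7 vs larger child 11 at index 2, swap → [11, 10, 7, 8, 9, 5, 4]

[11, 10, 7, 8, 9, 5, 4]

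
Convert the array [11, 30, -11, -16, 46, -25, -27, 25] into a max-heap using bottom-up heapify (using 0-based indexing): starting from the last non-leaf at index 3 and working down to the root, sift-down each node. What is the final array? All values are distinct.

[46, 30, -11, 25, 11, -25, -27, -16]

sift down from index 3:
  -16 vs only child 25 at index 7, swap → [11, 30, -11, 25, 46, -25, -27, -16]
sift down from index 2: already satisfies heap property
sift down from index 1:
  30 vs larger child 46 at index 4, swap → [11, 46, -11, 25, 30, -25, -27, -16]
sift down from index 0:
  11 vs larger child 46 at index 1, swap → [46, 11, -11, 25, 30, -25, -27, -16]
  11 vs larger child 30 at index 4, swap → [46, 30, -11, 25, 11, -25, -27, -16]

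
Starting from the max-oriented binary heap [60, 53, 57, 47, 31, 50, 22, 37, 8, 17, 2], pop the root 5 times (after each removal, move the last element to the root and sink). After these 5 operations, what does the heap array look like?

extract-max #1 returns 60:
  remove root 60; move last element 2 to root → [2, 53, 57, 47, 31, 50, 22, 37, 8, 17]
  2 vs larger child 57 at index 2, swap → [57, 53, 2, 47, 31, 50, 22, 37, 8, 17]
  2 vs larger child 50 at index 5, swap → [57, 53, 50, 47, 31, 2, 22, 37, 8, 17]
extract-max #2 returns 57:
  remove root 57; move last element 17 to root → [17, 53, 50, 47, 31, 2, 22, 37, 8]
  17 vs larger child 53 at index 1, swap → [53, 17, 50, 47, 31, 2, 22, 37, 8]
  17 vs larger child 47 at index 3, swap → [53, 47, 50, 17, 31, 2, 22, 37, 8]
  17 vs larger child 37 at index 7, swap → [53, 47, 50, 37, 31, 2, 22, 17, 8]
extract-max #3 returns 53:
  remove root 53; move last element 8 to root → [8, 47, 50, 37, 31, 2, 22, 17]
  8 vs larger child 50 at index 2, swap → [50, 47, 8, 37, 31, 2, 22, 17]
  8 vs larger child 22 at index 6, swap → [50, 47, 22, 37, 31, 2, 8, 17]
extract-max #4 returns 50:
  remove root 50; move last element 17 to root → [17, 47, 22, 37, 31, 2, 8]
  17 vs larger child 47 at index 1, swap → [47, 17, 22, 37, 31, 2, 8]
  17 vs larger child 37 at index 3, swap → [47, 37, 22, 17, 31, 2, 8]
extract-max #5 returns 47:
  remove root 47; move last element 8 to root → [8, 37, 22, 17, 31, 2]
  8 vs larger child 37 at index 1, swap → [37, 8, 22, 17, 31, 2]
  8 vs larger child 31 at index 4, swap → [37, 31, 22, 17, 8, 2]

[37, 31, 22, 17, 8, 2]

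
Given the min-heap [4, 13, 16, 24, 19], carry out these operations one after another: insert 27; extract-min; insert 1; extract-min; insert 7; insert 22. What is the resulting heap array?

[7, 19, 13, 24, 27, 16, 22]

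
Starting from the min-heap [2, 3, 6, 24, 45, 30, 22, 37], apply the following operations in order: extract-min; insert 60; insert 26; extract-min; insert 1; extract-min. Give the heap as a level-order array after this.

extract-min → returns 2:
  remove root 2; move last element 37 to root → [37, 3, 6, 24, 45, 30, 22]
  37 vs smaller child 3 at index 1, swap → [3, 37, 6, 24, 45, 30, 22]
  37 vs smaller child 24 at index 3, swap → [3, 24, 6, 37, 45, 30, 22]
insert 60:
  append 60 at index 7 → [3, 24, 6, 37, 45, 30, 22, 60] (no swap needed)
insert 26:
  append 26 at index 8 → [3, 24, 6, 37, 45, 30, 22, 60, 26]
  26 < parent 37 at index 3, swap → [3, 24, 6, 26, 45, 30, 22, 60, 37]
extract-min → returns 3:
  remove root 3; move last element 37 to root → [37, 24, 6, 26, 45, 30, 22, 60]
  37 vs smaller child 6 at index 2, swap → [6, 24, 37, 26, 45, 30, 22, 60]
  37 vs smaller child 22 at index 6, swap → [6, 24, 22, 26, 45, 30, 37, 60]
insert 1:
  append 1 at index 8 → [6, 24, 22, 26, 45, 30, 37, 60, 1]
  1 < parent 26 at index 3, swap → [6, 24, 22, 1, 45, 30, 37, 60, 26]
  1 < parent 24 at index 1, swap → [6, 1, 22, 24, 45, 30, 37, 60, 26]
  1 < parent 6 at index 0, swap → [1, 6, 22, 24, 45, 30, 37, 60, 26]
extract-min → returns 1:
  remove root 1; move last element 26 to root → [26, 6, 22, 24, 45, 30, 37, 60]
  26 vs smaller child 6 at index 1, swap → [6, 26, 22, 24, 45, 30, 37, 60]
  26 vs smaller child 24 at index 3, swap → [6, 24, 22, 26, 45, 30, 37, 60]

[6, 24, 22, 26, 45, 30, 37, 60]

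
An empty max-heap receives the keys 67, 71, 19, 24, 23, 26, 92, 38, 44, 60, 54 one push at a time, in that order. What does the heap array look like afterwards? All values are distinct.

[92, 67, 71, 44, 60, 19, 26, 24, 38, 23, 54]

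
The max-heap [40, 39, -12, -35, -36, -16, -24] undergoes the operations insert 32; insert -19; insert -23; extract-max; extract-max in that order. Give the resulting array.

insert 32:
  append 32 at index 7 → [40, 39, -12, -35, -36, -16, -24, 32]
  32 > parent -35 at index 3, swap → [40, 39, -12, 32, -36, -16, -24, -35]
insert -19:
  append -19 at index 8 → [40, 39, -12, 32, -36, -16, -24, -35, -19] (no swap needed)
insert -23:
  append -23 at index 9 → [40, 39, -12, 32, -36, -16, -24, -35, -19, -23]
  -23 > parent -36 at index 4, swap → [40, 39, -12, 32, -23, -16, -24, -35, -19, -36]
extract-max → returns 40:
  remove root 40; move last element -36 to root → [-36, 39, -12, 32, -23, -16, -24, -35, -19]
  -36 vs larger child 39 at index 1, swap → [39, -36, -12, 32, -23, -16, -24, -35, -19]
  -36 vs larger child 32 at index 3, swap → [39, 32, -12, -36, -23, -16, -24, -35, -19]
  -36 vs larger child -19 at index 8, swap → [39, 32, -12, -19, -23, -16, -24, -35, -36]
extract-max → returns 39:
  remove root 39; move last element -36 to root → [-36, 32, -12, -19, -23, -16, -24, -35]
  -36 vs larger child 32 at index 1, swap → [32, -36, -12, -19, -23, -16, -24, -35]
  -36 vs larger child -19 at index 3, swap → [32, -19, -12, -36, -23, -16, -24, -35]
  -36 vs only child -35 at index 7, swap → [32, -19, -12, -35, -23, -16, -24, -36]

[32, -19, -12, -35, -23, -16, -24, -36]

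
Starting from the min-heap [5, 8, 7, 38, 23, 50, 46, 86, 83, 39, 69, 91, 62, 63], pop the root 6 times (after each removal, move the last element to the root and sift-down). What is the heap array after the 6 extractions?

[46, 62, 50, 83, 69, 91, 63, 86]

extract-min #1 returns 5:
  remove root 5; move last element 63 to root → [63, 8, 7, 38, 23, 50, 46, 86, 83, 39, 69, 91, 62]
  63 vs smaller child 7 at index 2, swap → [7, 8, 63, 38, 23, 50, 46, 86, 83, 39, 69, 91, 62]
  63 vs smaller child 46 at index 6, swap → [7, 8, 46, 38, 23, 50, 63, 86, 83, 39, 69, 91, 62]
extract-min #2 returns 7:
  remove root 7; move last element 62 to root → [62, 8, 46, 38, 23, 50, 63, 86, 83, 39, 69, 91]
  62 vs smaller child 8 at index 1, swap → [8, 62, 46, 38, 23, 50, 63, 86, 83, 39, 69, 91]
  62 vs smaller child 23 at index 4, swap → [8, 23, 46, 38, 62, 50, 63, 86, 83, 39, 69, 91]
  62 vs smaller child 39 at index 9, swap → [8, 23, 46, 38, 39, 50, 63, 86, 83, 62, 69, 91]
extract-min #3 returns 8:
  remove root 8; move last element 91 to root → [91, 23, 46, 38, 39, 50, 63, 86, 83, 62, 69]
  91 vs smaller child 23 at index 1, swap → [23, 91, 46, 38, 39, 50, 63, 86, 83, 62, 69]
  91 vs smaller child 38 at index 3, swap → [23, 38, 46, 91, 39, 50, 63, 86, 83, 62, 69]
  91 vs smaller child 83 at index 8, swap → [23, 38, 46, 83, 39, 50, 63, 86, 91, 62, 69]
extract-min #4 returns 23:
  remove root 23; move last element 69 to root → [69, 38, 46, 83, 39, 50, 63, 86, 91, 62]
  69 vs smaller child 38 at index 1, swap → [38, 69, 46, 83, 39, 50, 63, 86, 91, 62]
  69 vs smaller child 39 at index 4, swap → [38, 39, 46, 83, 69, 50, 63, 86, 91, 62]
  69 vs only child 62 at index 9, swap → [38, 39, 46, 83, 62, 50, 63, 86, 91, 69]
extract-min #5 returns 38:
  remove root 38; move last element 69 to root → [69, 39, 46, 83, 62, 50, 63, 86, 91]
  69 vs smaller child 39 at index 1, swap → [39, 69, 46, 83, 62, 50, 63, 86, 91]
  69 vs smaller child 62 at index 4, swap → [39, 62, 46, 83, 69, 50, 63, 86, 91]
extract-min #6 returns 39:
  remove root 39; move last element 91 to root → [91, 62, 46, 83, 69, 50, 63, 86]
  91 vs smaller child 46 at index 2, swap → [46, 62, 91, 83, 69, 50, 63, 86]
  91 vs smaller child 50 at index 5, swap → [46, 62, 50, 83, 69, 91, 63, 86]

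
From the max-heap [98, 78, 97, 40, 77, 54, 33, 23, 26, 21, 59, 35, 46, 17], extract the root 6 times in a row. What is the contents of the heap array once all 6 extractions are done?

[46, 40, 33, 26, 35, 21, 17, 23]

extract-max #1 returns 98:
  remove root 98; move last element 17 to root → [17, 78, 97, 40, 77, 54, 33, 23, 26, 21, 59, 35, 46]
  17 vs larger child 97 at index 2, swap → [97, 78, 17, 40, 77, 54, 33, 23, 26, 21, 59, 35, 46]
  17 vs larger child 54 at index 5, swap → [97, 78, 54, 40, 77, 17, 33, 23, 26, 21, 59, 35, 46]
  17 vs larger child 46 at index 12, swap → [97, 78, 54, 40, 77, 46, 33, 23, 26, 21, 59, 35, 17]
extract-max #2 returns 97:
  remove root 97; move last element 17 to root → [17, 78, 54, 40, 77, 46, 33, 23, 26, 21, 59, 35]
  17 vs larger child 78 at index 1, swap → [78, 17, 54, 40, 77, 46, 33, 23, 26, 21, 59, 35]
  17 vs larger child 77 at index 4, swap → [78, 77, 54, 40, 17, 46, 33, 23, 26, 21, 59, 35]
  17 vs larger child 59 at index 10, swap → [78, 77, 54, 40, 59, 46, 33, 23, 26, 21, 17, 35]
extract-max #3 returns 78:
  remove root 78; move last element 35 to root → [35, 77, 54, 40, 59, 46, 33, 23, 26, 21, 17]
  35 vs larger child 77 at index 1, swap → [77, 35, 54, 40, 59, 46, 33, 23, 26, 21, 17]
  35 vs larger child 59 at index 4, swap → [77, 59, 54, 40, 35, 46, 33, 23, 26, 21, 17]
extract-max #4 returns 77:
  remove root 77; move last element 17 to root → [17, 59, 54, 40, 35, 46, 33, 23, 26, 21]
  17 vs larger child 59 at index 1, swap → [59, 17, 54, 40, 35, 46, 33, 23, 26, 21]
  17 vs larger child 40 at index 3, swap → [59, 40, 54, 17, 35, 46, 33, 23, 26, 21]
  17 vs larger child 26 at index 8, swap → [59, 40, 54, 26, 35, 46, 33, 23, 17, 21]
extract-max #5 returns 59:
  remove root 59; move last element 21 to root → [21, 40, 54, 26, 35, 46, 33, 23, 17]
  21 vs larger child 54 at index 2, swap → [54, 40, 21, 26, 35, 46, 33, 23, 17]
  21 vs larger child 46 at index 5, swap → [54, 40, 46, 26, 35, 21, 33, 23, 17]
extract-max #6 returns 54:
  remove root 54; move last element 17 to root → [17, 40, 46, 26, 35, 21, 33, 23]
  17 vs larger child 46 at index 2, swap → [46, 40, 17, 26, 35, 21, 33, 23]
  17 vs larger child 33 at index 6, swap → [46, 40, 33, 26, 35, 21, 17, 23]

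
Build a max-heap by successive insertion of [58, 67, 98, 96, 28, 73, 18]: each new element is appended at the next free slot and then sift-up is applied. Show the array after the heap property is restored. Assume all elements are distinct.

Insert 58:
  append 58 at index 0 → [58] (no swap needed)
Insert 67:
  append 67 at index 1 → [58, 67]
  67 > parent 58 at index 0, swap → [67, 58]
Insert 98:
  append 98 at index 2 → [67, 58, 98]
  98 > parent 67 at index 0, swap → [98, 58, 67]
Insert 96:
  append 96 at index 3 → [98, 58, 67, 96]
  96 > parent 58 at index 1, swap → [98, 96, 67, 58]
Insert 28:
  append 28 at index 4 → [98, 96, 67, 58, 28] (no swap needed)
Insert 73:
  append 73 at index 5 → [98, 96, 67, 58, 28, 73]
  73 > parent 67 at index 2, swap → [98, 96, 73, 58, 28, 67]
Insert 18:
  append 18 at index 6 → [98, 96, 73, 58, 28, 67, 18] (no swap needed)

[98, 96, 73, 58, 28, 67, 18]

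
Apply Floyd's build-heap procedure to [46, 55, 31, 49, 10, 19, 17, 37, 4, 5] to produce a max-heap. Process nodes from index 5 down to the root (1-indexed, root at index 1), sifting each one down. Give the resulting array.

sift down from index 5: already satisfies heap property
sift down from index 4: already satisfies heap property
sift down from index 3: already satisfies heap property
sift down from index 2: already satisfies heap property
sift down from index 1:
  46 vs larger child 55 at index 2, swap → [55, 46, 31, 49, 10, 19, 17, 37, 4, 5]
  46 vs larger child 49 at index 4, swap → [55, 49, 31, 46, 10, 19, 17, 37, 4, 5]

[55, 49, 31, 46, 10, 19, 17, 37, 4, 5]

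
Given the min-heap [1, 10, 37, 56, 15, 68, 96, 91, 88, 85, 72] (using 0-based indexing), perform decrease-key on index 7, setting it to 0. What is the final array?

set index 7 from 91 to 0 → [1, 10, 37, 56, 15, 68, 96, 0, 88, 85, 72]
0 < parent 56 at index 3, swap → [1, 10, 37, 0, 15, 68, 96, 56, 88, 85, 72]
0 < parent 10 at index 1, swap → [1, 0, 37, 10, 15, 68, 96, 56, 88, 85, 72]
0 < parent 1 at index 0, swap → [0, 1, 37, 10, 15, 68, 96, 56, 88, 85, 72]

[0, 1, 37, 10, 15, 68, 96, 56, 88, 85, 72]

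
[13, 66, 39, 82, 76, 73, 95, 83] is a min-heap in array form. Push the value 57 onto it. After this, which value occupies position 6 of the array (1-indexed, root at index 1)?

append 57 at index 9 → [13, 66, 39, 82, 76, 73, 95, 83, 57]
57 < parent 82 at index 4, swap → [13, 66, 39, 57, 76, 73, 95, 83, 82]
57 < parent 66 at index 2, swap → [13, 57, 39, 66, 76, 73, 95, 83, 82]
resulting array: [13, 57, 39, 66, 76, 73, 95, 83, 82]

73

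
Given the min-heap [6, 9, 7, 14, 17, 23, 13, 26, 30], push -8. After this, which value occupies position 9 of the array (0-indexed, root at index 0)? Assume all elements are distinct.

17

append -8 at index 9 → [6, 9, 7, 14, 17, 23, 13, 26, 30, -8]
-8 < parent 17 at index 4, swap → [6, 9, 7, 14, -8, 23, 13, 26, 30, 17]
-8 < parent 9 at index 1, swap → [6, -8, 7, 14, 9, 23, 13, 26, 30, 17]
-8 < parent 6 at index 0, swap → [-8, 6, 7, 14, 9, 23, 13, 26, 30, 17]
resulting array: [-8, 6, 7, 14, 9, 23, 13, 26, 30, 17]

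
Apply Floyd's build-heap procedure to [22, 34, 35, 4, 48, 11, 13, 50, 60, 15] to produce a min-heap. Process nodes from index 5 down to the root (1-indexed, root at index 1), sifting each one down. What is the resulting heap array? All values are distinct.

sift down from index 5:
  48 vs only child 15 at index 10, swap → [22, 34, 35, 4, 15, 11, 13, 50, 60, 48]
sift down from index 4: already satisfies heap property
sift down from index 3:
  35 vs smaller child 11 at index 6, swap → [22, 34, 11, 4, 15, 35, 13, 50, 60, 48]
sift down from index 2:
  34 vs smaller child 4 at index 4, swap → [22, 4, 11, 34, 15, 35, 13, 50, 60, 48]
sift down from index 1:
  22 vs smaller child 4 at index 2, swap → [4, 22, 11, 34, 15, 35, 13, 50, 60, 48]
  22 vs smaller child 15 at index 5, swap → [4, 15, 11, 34, 22, 35, 13, 50, 60, 48]

[4, 15, 11, 34, 22, 35, 13, 50, 60, 48]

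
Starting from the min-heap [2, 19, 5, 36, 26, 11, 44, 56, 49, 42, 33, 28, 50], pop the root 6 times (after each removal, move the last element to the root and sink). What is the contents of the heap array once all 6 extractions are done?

[33, 36, 44, 56, 42, 50, 49]

extract-min #1 returns 2:
  remove root 2; move last element 50 to root → [50, 19, 5, 36, 26, 11, 44, 56, 49, 42, 33, 28]
  50 vs smaller child 5 at index 2, swap → [5, 19, 50, 36, 26, 11, 44, 56, 49, 42, 33, 28]
  50 vs smaller child 11 at index 5, swap → [5, 19, 11, 36, 26, 50, 44, 56, 49, 42, 33, 28]
  50 vs only child 28 at index 11, swap → [5, 19, 11, 36, 26, 28, 44, 56, 49, 42, 33, 50]
extract-min #2 returns 5:
  remove root 5; move last element 50 to root → [50, 19, 11, 36, 26, 28, 44, 56, 49, 42, 33]
  50 vs smaller child 11 at index 2, swap → [11, 19, 50, 36, 26, 28, 44, 56, 49, 42, 33]
  50 vs smaller child 28 at index 5, swap → [11, 19, 28, 36, 26, 50, 44, 56, 49, 42, 33]
extract-min #3 returns 11:
  remove root 11; move last element 33 to root → [33, 19, 28, 36, 26, 50, 44, 56, 49, 42]
  33 vs smaller child 19 at index 1, swap → [19, 33, 28, 36, 26, 50, 44, 56, 49, 42]
  33 vs smaller child 26 at index 4, swap → [19, 26, 28, 36, 33, 50, 44, 56, 49, 42]
extract-min #4 returns 19:
  remove root 19; move last element 42 to root → [42, 26, 28, 36, 33, 50, 44, 56, 49]
  42 vs smaller child 26 at index 1, swap → [26, 42, 28, 36, 33, 50, 44, 56, 49]
  42 vs smaller child 33 at index 4, swap → [26, 33, 28, 36, 42, 50, 44, 56, 49]
extract-min #5 returns 26:
  remove root 26; move last element 49 to root → [49, 33, 28, 36, 42, 50, 44, 56]
  49 vs smaller child 28 at index 2, swap → [28, 33, 49, 36, 42, 50, 44, 56]
  49 vs smaller child 44 at index 6, swap → [28, 33, 44, 36, 42, 50, 49, 56]
extract-min #6 returns 28:
  remove root 28; move last element 56 to root → [56, 33, 44, 36, 42, 50, 49]
  56 vs smaller child 33 at index 1, swap → [33, 56, 44, 36, 42, 50, 49]
  56 vs smaller child 36 at index 3, swap → [33, 36, 44, 56, 42, 50, 49]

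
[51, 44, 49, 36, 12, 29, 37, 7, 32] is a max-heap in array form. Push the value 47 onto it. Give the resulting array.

append 47 at index 9 → [51, 44, 49, 36, 12, 29, 37, 7, 32, 47]
47 > parent 12 at index 4, swap → [51, 44, 49, 36, 47, 29, 37, 7, 32, 12]
47 > parent 44 at index 1, swap → [51, 47, 49, 36, 44, 29, 37, 7, 32, 12]

[51, 47, 49, 36, 44, 29, 37, 7, 32, 12]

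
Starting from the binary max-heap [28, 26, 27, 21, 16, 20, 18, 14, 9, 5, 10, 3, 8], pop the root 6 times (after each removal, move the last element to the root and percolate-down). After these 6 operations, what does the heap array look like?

extract-max #1 returns 28:
  remove root 28; move last element 8 to root → [8, 26, 27, 21, 16, 20, 18, 14, 9, 5, 10, 3]
  8 vs larger child 27 at index 2, swap → [27, 26, 8, 21, 16, 20, 18, 14, 9, 5, 10, 3]
  8 vs larger child 20 at index 5, swap → [27, 26, 20, 21, 16, 8, 18, 14, 9, 5, 10, 3]
extract-max #2 returns 27:
  remove root 27; move last element 3 to root → [3, 26, 20, 21, 16, 8, 18, 14, 9, 5, 10]
  3 vs larger child 26 at index 1, swap → [26, 3, 20, 21, 16, 8, 18, 14, 9, 5, 10]
  3 vs larger child 21 at index 3, swap → [26, 21, 20, 3, 16, 8, 18, 14, 9, 5, 10]
  3 vs larger child 14 at index 7, swap → [26, 21, 20, 14, 16, 8, 18, 3, 9, 5, 10]
extract-max #3 returns 26:
  remove root 26; move last element 10 to root → [10, 21, 20, 14, 16, 8, 18, 3, 9, 5]
  10 vs larger child 21 at index 1, swap → [21, 10, 20, 14, 16, 8, 18, 3, 9, 5]
  10 vs larger child 16 at index 4, swap → [21, 16, 20, 14, 10, 8, 18, 3, 9, 5]
extract-max #4 returns 21:
  remove root 21; move last element 5 to root → [5, 16, 20, 14, 10, 8, 18, 3, 9]
  5 vs larger child 20 at index 2, swap → [20, 16, 5, 14, 10, 8, 18, 3, 9]
  5 vs larger child 18 at index 6, swap → [20, 16, 18, 14, 10, 8, 5, 3, 9]
extract-max #5 returns 20:
  remove root 20; move last element 9 to root → [9, 16, 18, 14, 10, 8, 5, 3]
  9 vs larger child 18 at index 2, swap → [18, 16, 9, 14, 10, 8, 5, 3]
extract-max #6 returns 18:
  remove root 18; move last element 3 to root → [3, 16, 9, 14, 10, 8, 5]
  3 vs larger child 16 at index 1, swap → [16, 3, 9, 14, 10, 8, 5]
  3 vs larger child 14 at index 3, swap → [16, 14, 9, 3, 10, 8, 5]

[16, 14, 9, 3, 10, 8, 5]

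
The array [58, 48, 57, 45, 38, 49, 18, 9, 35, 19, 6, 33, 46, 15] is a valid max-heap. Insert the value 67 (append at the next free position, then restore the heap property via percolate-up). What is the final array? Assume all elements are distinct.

[67, 48, 58, 45, 38, 49, 57, 9, 35, 19, 6, 33, 46, 15, 18]

append 67 at index 14 → [58, 48, 57, 45, 38, 49, 18, 9, 35, 19, 6, 33, 46, 15, 67]
67 > parent 18 at index 6, swap → [58, 48, 57, 45, 38, 49, 67, 9, 35, 19, 6, 33, 46, 15, 18]
67 > parent 57 at index 2, swap → [58, 48, 67, 45, 38, 49, 57, 9, 35, 19, 6, 33, 46, 15, 18]
67 > parent 58 at index 0, swap → [67, 48, 58, 45, 38, 49, 57, 9, 35, 19, 6, 33, 46, 15, 18]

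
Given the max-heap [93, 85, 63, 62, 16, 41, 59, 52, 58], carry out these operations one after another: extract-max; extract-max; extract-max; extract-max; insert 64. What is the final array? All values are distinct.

extract-max → returns 93:
  remove root 93; move last element 58 to root → [58, 85, 63, 62, 16, 41, 59, 52]
  58 vs larger child 85 at index 1, swap → [85, 58, 63, 62, 16, 41, 59, 52]
  58 vs larger child 62 at index 3, swap → [85, 62, 63, 58, 16, 41, 59, 52]
extract-max → returns 85:
  remove root 85; move last element 52 to root → [52, 62, 63, 58, 16, 41, 59]
  52 vs larger child 63 at index 2, swap → [63, 62, 52, 58, 16, 41, 59]
  52 vs larger child 59 at index 6, swap → [63, 62, 59, 58, 16, 41, 52]
extract-max → returns 63:
  remove root 63; move last element 52 to root → [52, 62, 59, 58, 16, 41]
  52 vs larger child 62 at index 1, swap → [62, 52, 59, 58, 16, 41]
  52 vs larger child 58 at index 3, swap → [62, 58, 59, 52, 16, 41]
extract-max → returns 62:
  remove root 62; move last element 41 to root → [41, 58, 59, 52, 16]
  41 vs larger child 59 at index 2, swap → [59, 58, 41, 52, 16]
insert 64:
  append 64 at index 5 → [59, 58, 41, 52, 16, 64]
  64 > parent 41 at index 2, swap → [59, 58, 64, 52, 16, 41]
  64 > parent 59 at index 0, swap → [64, 58, 59, 52, 16, 41]

[64, 58, 59, 52, 16, 41]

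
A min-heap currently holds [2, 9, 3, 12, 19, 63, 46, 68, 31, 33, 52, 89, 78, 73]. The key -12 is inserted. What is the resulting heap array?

append -12 at index 14 → [2, 9, 3, 12, 19, 63, 46, 68, 31, 33, 52, 89, 78, 73, -12]
-12 < parent 46 at index 6, swap → [2, 9, 3, 12, 19, 63, -12, 68, 31, 33, 52, 89, 78, 73, 46]
-12 < parent 3 at index 2, swap → [2, 9, -12, 12, 19, 63, 3, 68, 31, 33, 52, 89, 78, 73, 46]
-12 < parent 2 at index 0, swap → [-12, 9, 2, 12, 19, 63, 3, 68, 31, 33, 52, 89, 78, 73, 46]

[-12, 9, 2, 12, 19, 63, 3, 68, 31, 33, 52, 89, 78, 73, 46]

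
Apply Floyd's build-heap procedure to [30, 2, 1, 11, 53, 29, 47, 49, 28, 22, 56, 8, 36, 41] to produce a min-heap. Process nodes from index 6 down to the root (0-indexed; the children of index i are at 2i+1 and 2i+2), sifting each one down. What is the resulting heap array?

[1, 2, 8, 11, 22, 29, 41, 49, 28, 53, 56, 30, 36, 47]

sift down from index 6:
  47 vs only child 41 at index 13, swap → [30, 2, 1, 11, 53, 29, 41, 49, 28, 22, 56, 8, 36, 47]
sift down from index 5:
  29 vs smaller child 8 at index 11, swap → [30, 2, 1, 11, 53, 8, 41, 49, 28, 22, 56, 29, 36, 47]
sift down from index 4:
  53 vs smaller child 22 at index 9, swap → [30, 2, 1, 11, 22, 8, 41, 49, 28, 53, 56, 29, 36, 47]
sift down from index 3: already satisfies heap property
sift down from index 2: already satisfies heap property
sift down from index 1: already satisfies heap property
sift down from index 0:
  30 vs smaller child 1 at index 2, swap → [1, 2, 30, 11, 22, 8, 41, 49, 28, 53, 56, 29, 36, 47]
  30 vs smaller child 8 at index 5, swap → [1, 2, 8, 11, 22, 30, 41, 49, 28, 53, 56, 29, 36, 47]
  30 vs smaller child 29 at index 11, swap → [1, 2, 8, 11, 22, 29, 41, 49, 28, 53, 56, 30, 36, 47]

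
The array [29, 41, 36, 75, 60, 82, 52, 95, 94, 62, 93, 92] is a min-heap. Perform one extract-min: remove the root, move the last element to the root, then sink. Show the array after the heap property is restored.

[36, 41, 52, 75, 60, 82, 92, 95, 94, 62, 93]

remove root 29; move last element 92 to root → [92, 41, 36, 75, 60, 82, 52, 95, 94, 62, 93]
92 vs smaller child 36 at index 2, swap → [36, 41, 92, 75, 60, 82, 52, 95, 94, 62, 93]
92 vs smaller child 52 at index 6, swap → [36, 41, 52, 75, 60, 82, 92, 95, 94, 62, 93]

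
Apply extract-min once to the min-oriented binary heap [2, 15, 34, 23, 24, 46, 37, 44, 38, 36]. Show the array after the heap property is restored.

[15, 23, 34, 36, 24, 46, 37, 44, 38]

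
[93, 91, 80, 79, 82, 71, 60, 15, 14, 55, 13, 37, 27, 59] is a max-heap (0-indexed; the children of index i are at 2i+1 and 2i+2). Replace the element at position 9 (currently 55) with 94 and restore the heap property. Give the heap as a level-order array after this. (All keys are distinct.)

[94, 93, 80, 79, 91, 71, 60, 15, 14, 82, 13, 37, 27, 59]

set index 9 from 55 to 94 → [93, 91, 80, 79, 82, 71, 60, 15, 14, 94, 13, 37, 27, 59]
94 > parent 82 at index 4, swap → [93, 91, 80, 79, 94, 71, 60, 15, 14, 82, 13, 37, 27, 59]
94 > parent 91 at index 1, swap → [93, 94, 80, 79, 91, 71, 60, 15, 14, 82, 13, 37, 27, 59]
94 > parent 93 at index 0, swap → [94, 93, 80, 79, 91, 71, 60, 15, 14, 82, 13, 37, 27, 59]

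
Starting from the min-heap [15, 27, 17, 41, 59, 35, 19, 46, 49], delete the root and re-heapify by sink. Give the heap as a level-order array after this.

[17, 27, 19, 41, 59, 35, 49, 46]

remove root 15; move last element 49 to root → [49, 27, 17, 41, 59, 35, 19, 46]
49 vs smaller child 17 at index 2, swap → [17, 27, 49, 41, 59, 35, 19, 46]
49 vs smaller child 19 at index 6, swap → [17, 27, 19, 41, 59, 35, 49, 46]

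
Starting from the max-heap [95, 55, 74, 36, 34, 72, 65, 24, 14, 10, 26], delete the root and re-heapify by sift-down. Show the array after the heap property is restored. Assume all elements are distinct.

remove root 95; move last element 26 to root → [26, 55, 74, 36, 34, 72, 65, 24, 14, 10]
26 vs larger child 74 at index 2, swap → [74, 55, 26, 36, 34, 72, 65, 24, 14, 10]
26 vs larger child 72 at index 5, swap → [74, 55, 72, 36, 34, 26, 65, 24, 14, 10]

[74, 55, 72, 36, 34, 26, 65, 24, 14, 10]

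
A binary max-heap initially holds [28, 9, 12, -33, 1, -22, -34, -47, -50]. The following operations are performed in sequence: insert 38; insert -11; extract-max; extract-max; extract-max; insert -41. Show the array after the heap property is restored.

[9, 1, -11, -33, -50, -22, -34, -47, -41]

insert 38:
  append 38 at index 9 → [28, 9, 12, -33, 1, -22, -34, -47, -50, 38]
  38 > parent 1 at index 4, swap → [28, 9, 12, -33, 38, -22, -34, -47, -50, 1]
  38 > parent 9 at index 1, swap → [28, 38, 12, -33, 9, -22, -34, -47, -50, 1]
  38 > parent 28 at index 0, swap → [38, 28, 12, -33, 9, -22, -34, -47, -50, 1]
insert -11:
  append -11 at index 10 → [38, 28, 12, -33, 9, -22, -34, -47, -50, 1, -11] (no swap needed)
extract-max → returns 38:
  remove root 38; move last element -11 to root → [-11, 28, 12, -33, 9, -22, -34, -47, -50, 1]
  -11 vs larger child 28 at index 1, swap → [28, -11, 12, -33, 9, -22, -34, -47, -50, 1]
  -11 vs larger child 9 at index 4, swap → [28, 9, 12, -33, -11, -22, -34, -47, -50, 1]
  -11 vs only child 1 at index 9, swap → [28, 9, 12, -33, 1, -22, -34, -47, -50, -11]
extract-max → returns 28:
  remove root 28; move last element -11 to root → [-11, 9, 12, -33, 1, -22, -34, -47, -50]
  -11 vs larger child 12 at index 2, swap → [12, 9, -11, -33, 1, -22, -34, -47, -50]
extract-max → returns 12:
  remove root 12; move last element -50 to root → [-50, 9, -11, -33, 1, -22, -34, -47]
  -50 vs larger child 9 at index 1, swap → [9, -50, -11, -33, 1, -22, -34, -47]
  -50 vs larger child 1 at index 4, swap → [9, 1, -11, -33, -50, -22, -34, -47]
insert -41:
  append -41 at index 8 → [9, 1, -11, -33, -50, -22, -34, -47, -41] (no swap needed)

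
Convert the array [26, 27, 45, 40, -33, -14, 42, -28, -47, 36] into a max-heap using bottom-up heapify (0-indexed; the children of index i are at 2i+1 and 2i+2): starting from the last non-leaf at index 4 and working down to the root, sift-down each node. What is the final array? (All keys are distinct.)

[45, 40, 42, 27, 36, -14, 26, -28, -47, -33]

sift down from index 4:
  -33 vs only child 36 at index 9, swap → [26, 27, 45, 40, 36, -14, 42, -28, -47, -33]
sift down from index 3: already satisfies heap property
sift down from index 2: already satisfies heap property
sift down from index 1:
  27 vs larger child 40 at index 3, swap → [26, 40, 45, 27, 36, -14, 42, -28, -47, -33]
sift down from index 0:
  26 vs larger child 45 at index 2, swap → [45, 40, 26, 27, 36, -14, 42, -28, -47, -33]
  26 vs larger child 42 at index 6, swap → [45, 40, 42, 27, 36, -14, 26, -28, -47, -33]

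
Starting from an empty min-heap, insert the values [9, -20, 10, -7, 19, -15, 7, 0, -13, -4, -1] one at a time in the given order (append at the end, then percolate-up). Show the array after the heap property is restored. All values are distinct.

[-20, -13, -15, -7, -4, 10, 7, 9, 0, 19, -1]

Insert 9:
  append 9 at index 0 → [9] (no swap needed)
Insert -20:
  append -20 at index 1 → [9, -20]
  -20 < parent 9 at index 0, swap → [-20, 9]
Insert 10:
  append 10 at index 2 → [-20, 9, 10] (no swap needed)
Insert -7:
  append -7 at index 3 → [-20, 9, 10, -7]
  -7 < parent 9 at index 1, swap → [-20, -7, 10, 9]
Insert 19:
  append 19 at index 4 → [-20, -7, 10, 9, 19] (no swap needed)
Insert -15:
  append -15 at index 5 → [-20, -7, 10, 9, 19, -15]
  -15 < parent 10 at index 2, swap → [-20, -7, -15, 9, 19, 10]
Insert 7:
  append 7 at index 6 → [-20, -7, -15, 9, 19, 10, 7] (no swap needed)
Insert 0:
  append 0 at index 7 → [-20, -7, -15, 9, 19, 10, 7, 0]
  0 < parent 9 at index 3, swap → [-20, -7, -15, 0, 19, 10, 7, 9]
Insert -13:
  append -13 at index 8 → [-20, -7, -15, 0, 19, 10, 7, 9, -13]
  -13 < parent 0 at index 3, swap → [-20, -7, -15, -13, 19, 10, 7, 9, 0]
  -13 < parent -7 at index 1, swap → [-20, -13, -15, -7, 19, 10, 7, 9, 0]
Insert -4:
  append -4 at index 9 → [-20, -13, -15, -7, 19, 10, 7, 9, 0, -4]
  -4 < parent 19 at index 4, swap → [-20, -13, -15, -7, -4, 10, 7, 9, 0, 19]
Insert -1:
  append -1 at index 10 → [-20, -13, -15, -7, -4, 10, 7, 9, 0, 19, -1] (no swap needed)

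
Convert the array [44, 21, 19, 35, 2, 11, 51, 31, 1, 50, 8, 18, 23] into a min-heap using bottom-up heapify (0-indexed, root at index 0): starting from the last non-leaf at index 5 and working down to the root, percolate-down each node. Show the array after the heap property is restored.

sift down from index 5: already satisfies heap property
sift down from index 4: already satisfies heap property
sift down from index 3:
  35 vs smaller child 1 at index 8, swap → [44, 21, 19, 1, 2, 11, 51, 31, 35, 50, 8, 18, 23]
sift down from index 2:
  19 vs smaller child 11 at index 5, swap → [44, 21, 11, 1, 2, 19, 51, 31, 35, 50, 8, 18, 23]
  19 vs smaller child 18 at index 11, swap → [44, 21, 11, 1, 2, 18, 51, 31, 35, 50, 8, 19, 23]
sift down from index 1:
  21 vs smaller child 1 at index 3, swap → [44, 1, 11, 21, 2, 18, 51, 31, 35, 50, 8, 19, 23]
sift down from index 0:
  44 vs smaller child 1 at index 1, swap → [1, 44, 11, 21, 2, 18, 51, 31, 35, 50, 8, 19, 23]
  44 vs smaller child 2 at index 4, swap → [1, 2, 11, 21, 44, 18, 51, 31, 35, 50, 8, 19, 23]
  44 vs smaller child 8 at index 10, swap → [1, 2, 11, 21, 8, 18, 51, 31, 35, 50, 44, 19, 23]

[1, 2, 11, 21, 8, 18, 51, 31, 35, 50, 44, 19, 23]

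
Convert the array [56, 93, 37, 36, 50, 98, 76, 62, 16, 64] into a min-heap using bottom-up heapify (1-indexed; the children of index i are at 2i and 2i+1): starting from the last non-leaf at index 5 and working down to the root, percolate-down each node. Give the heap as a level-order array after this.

[16, 36, 37, 56, 50, 98, 76, 62, 93, 64]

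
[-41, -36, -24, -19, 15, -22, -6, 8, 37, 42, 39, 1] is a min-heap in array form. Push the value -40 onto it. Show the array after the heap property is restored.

[-41, -36, -40, -19, 15, -24, -6, 8, 37, 42, 39, 1, -22]

append -40 at index 12 → [-41, -36, -24, -19, 15, -22, -6, 8, 37, 42, 39, 1, -40]
-40 < parent -22 at index 5, swap → [-41, -36, -24, -19, 15, -40, -6, 8, 37, 42, 39, 1, -22]
-40 < parent -24 at index 2, swap → [-41, -36, -40, -19, 15, -24, -6, 8, 37, 42, 39, 1, -22]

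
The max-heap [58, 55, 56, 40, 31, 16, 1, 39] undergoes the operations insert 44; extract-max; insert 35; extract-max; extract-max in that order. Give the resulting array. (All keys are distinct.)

insert 44:
  append 44 at index 8 → [58, 55, 56, 40, 31, 16, 1, 39, 44]
  44 > parent 40 at index 3, swap → [58, 55, 56, 44, 31, 16, 1, 39, 40]
extract-max → returns 58:
  remove root 58; move last element 40 to root → [40, 55, 56, 44, 31, 16, 1, 39]
  40 vs larger child 56 at index 2, swap → [56, 55, 40, 44, 31, 16, 1, 39]
insert 35:
  append 35 at index 8 → [56, 55, 40, 44, 31, 16, 1, 39, 35] (no swap needed)
extract-max → returns 56:
  remove root 56; move last element 35 to root → [35, 55, 40, 44, 31, 16, 1, 39]
  35 vs larger child 55 at index 1, swap → [55, 35, 40, 44, 31, 16, 1, 39]
  35 vs larger child 44 at index 3, swap → [55, 44, 40, 35, 31, 16, 1, 39]
  35 vs only child 39 at index 7, swap → [55, 44, 40, 39, 31, 16, 1, 35]
extract-max → returns 55:
  remove root 55; move last element 35 to root → [35, 44, 40, 39, 31, 16, 1]
  35 vs larger child 44 at index 1, swap → [44, 35, 40, 39, 31, 16, 1]
  35 vs larger child 39 at index 3, swap → [44, 39, 40, 35, 31, 16, 1]

[44, 39, 40, 35, 31, 16, 1]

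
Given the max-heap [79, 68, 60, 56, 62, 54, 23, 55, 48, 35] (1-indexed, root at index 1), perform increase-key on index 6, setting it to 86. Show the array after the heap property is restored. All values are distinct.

set index 6 from 54 to 86 → [79, 68, 60, 56, 62, 86, 23, 55, 48, 35]
86 > parent 60 at index 3, swap → [79, 68, 86, 56, 62, 60, 23, 55, 48, 35]
86 > parent 79 at index 1, swap → [86, 68, 79, 56, 62, 60, 23, 55, 48, 35]

[86, 68, 79, 56, 62, 60, 23, 55, 48, 35]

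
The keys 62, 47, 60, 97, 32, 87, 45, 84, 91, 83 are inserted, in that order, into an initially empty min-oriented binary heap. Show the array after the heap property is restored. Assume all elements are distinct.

Insert 62:
  append 62 at index 0 → [62] (no swap needed)
Insert 47:
  append 47 at index 1 → [62, 47]
  47 < parent 62 at index 0, swap → [47, 62]
Insert 60:
  append 60 at index 2 → [47, 62, 60] (no swap needed)
Insert 97:
  append 97 at index 3 → [47, 62, 60, 97] (no swap needed)
Insert 32:
  append 32 at index 4 → [47, 62, 60, 97, 32]
  32 < parent 62 at index 1, swap → [47, 32, 60, 97, 62]
  32 < parent 47 at index 0, swap → [32, 47, 60, 97, 62]
Insert 87:
  append 87 at index 5 → [32, 47, 60, 97, 62, 87] (no swap needed)
Insert 45:
  append 45 at index 6 → [32, 47, 60, 97, 62, 87, 45]
  45 < parent 60 at index 2, swap → [32, 47, 45, 97, 62, 87, 60]
Insert 84:
  append 84 at index 7 → [32, 47, 45, 97, 62, 87, 60, 84]
  84 < parent 97 at index 3, swap → [32, 47, 45, 84, 62, 87, 60, 97]
Insert 91:
  append 91 at index 8 → [32, 47, 45, 84, 62, 87, 60, 97, 91] (no swap needed)
Insert 83:
  append 83 at index 9 → [32, 47, 45, 84, 62, 87, 60, 97, 91, 83] (no swap needed)

[32, 47, 45, 84, 62, 87, 60, 97, 91, 83]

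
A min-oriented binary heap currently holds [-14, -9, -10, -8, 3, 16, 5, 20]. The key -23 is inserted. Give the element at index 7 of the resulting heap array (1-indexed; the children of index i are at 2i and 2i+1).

5

append -23 at index 9 → [-14, -9, -10, -8, 3, 16, 5, 20, -23]
-23 < parent -8 at index 4, swap → [-14, -9, -10, -23, 3, 16, 5, 20, -8]
-23 < parent -9 at index 2, swap → [-14, -23, -10, -9, 3, 16, 5, 20, -8]
-23 < parent -14 at index 1, swap → [-23, -14, -10, -9, 3, 16, 5, 20, -8]
resulting array: [-23, -14, -10, -9, 3, 16, 5, 20, -8]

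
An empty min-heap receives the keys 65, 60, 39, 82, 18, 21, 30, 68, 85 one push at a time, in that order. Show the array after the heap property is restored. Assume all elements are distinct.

Insert 65:
  append 65 at index 0 → [65] (no swap needed)
Insert 60:
  append 60 at index 1 → [65, 60]
  60 < parent 65 at index 0, swap → [60, 65]
Insert 39:
  append 39 at index 2 → [60, 65, 39]
  39 < parent 60 at index 0, swap → [39, 65, 60]
Insert 82:
  append 82 at index 3 → [39, 65, 60, 82] (no swap needed)
Insert 18:
  append 18 at index 4 → [39, 65, 60, 82, 18]
  18 < parent 65 at index 1, swap → [39, 18, 60, 82, 65]
  18 < parent 39 at index 0, swap → [18, 39, 60, 82, 65]
Insert 21:
  append 21 at index 5 → [18, 39, 60, 82, 65, 21]
  21 < parent 60 at index 2, swap → [18, 39, 21, 82, 65, 60]
Insert 30:
  append 30 at index 6 → [18, 39, 21, 82, 65, 60, 30] (no swap needed)
Insert 68:
  append 68 at index 7 → [18, 39, 21, 82, 65, 60, 30, 68]
  68 < parent 82 at index 3, swap → [18, 39, 21, 68, 65, 60, 30, 82]
Insert 85:
  append 85 at index 8 → [18, 39, 21, 68, 65, 60, 30, 82, 85] (no swap needed)

[18, 39, 21, 68, 65, 60, 30, 82, 85]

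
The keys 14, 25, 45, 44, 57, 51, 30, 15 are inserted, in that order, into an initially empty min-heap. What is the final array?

[14, 15, 30, 25, 57, 51, 45, 44]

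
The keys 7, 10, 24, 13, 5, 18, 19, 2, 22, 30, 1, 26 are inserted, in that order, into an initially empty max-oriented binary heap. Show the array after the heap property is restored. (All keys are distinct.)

Insert 7:
  append 7 at index 0 → [7] (no swap needed)
Insert 10:
  append 10 at index 1 → [7, 10]
  10 > parent 7 at index 0, swap → [10, 7]
Insert 24:
  append 24 at index 2 → [10, 7, 24]
  24 > parent 10 at index 0, swap → [24, 7, 10]
Insert 13:
  append 13 at index 3 → [24, 7, 10, 13]
  13 > parent 7 at index 1, swap → [24, 13, 10, 7]
Insert 5:
  append 5 at index 4 → [24, 13, 10, 7, 5] (no swap needed)
Insert 18:
  append 18 at index 5 → [24, 13, 10, 7, 5, 18]
  18 > parent 10 at index 2, swap → [24, 13, 18, 7, 5, 10]
Insert 19:
  append 19 at index 6 → [24, 13, 18, 7, 5, 10, 19]
  19 > parent 18 at index 2, swap → [24, 13, 19, 7, 5, 10, 18]
Insert 2:
  append 2 at index 7 → [24, 13, 19, 7, 5, 10, 18, 2] (no swap needed)
Insert 22:
  append 22 at index 8 → [24, 13, 19, 7, 5, 10, 18, 2, 22]
  22 > parent 7 at index 3, swap → [24, 13, 19, 22, 5, 10, 18, 2, 7]
  22 > parent 13 at index 1, swap → [24, 22, 19, 13, 5, 10, 18, 2, 7]
Insert 30:
  append 30 at index 9 → [24, 22, 19, 13, 5, 10, 18, 2, 7, 30]
  30 > parent 5 at index 4, swap → [24, 22, 19, 13, 30, 10, 18, 2, 7, 5]
  30 > parent 22 at index 1, swap → [24, 30, 19, 13, 22, 10, 18, 2, 7, 5]
  30 > parent 24 at index 0, swap → [30, 24, 19, 13, 22, 10, 18, 2, 7, 5]
Insert 1:
  append 1 at index 10 → [30, 24, 19, 13, 22, 10, 18, 2, 7, 5, 1] (no swap needed)
Insert 26:
  append 26 at index 11 → [30, 24, 19, 13, 22, 10, 18, 2, 7, 5, 1, 26]
  26 > parent 10 at index 5, swap → [30, 24, 19, 13, 22, 26, 18, 2, 7, 5, 1, 10]
  26 > parent 19 at index 2, swap → [30, 24, 26, 13, 22, 19, 18, 2, 7, 5, 1, 10]

[30, 24, 26, 13, 22, 19, 18, 2, 7, 5, 1, 10]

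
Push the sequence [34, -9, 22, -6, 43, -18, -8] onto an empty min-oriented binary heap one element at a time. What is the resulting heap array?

[-18, -6, -9, 34, 43, 22, -8]

Insert 34:
  append 34 at index 0 → [34] (no swap needed)
Insert -9:
  append -9 at index 1 → [34, -9]
  -9 < parent 34 at index 0, swap → [-9, 34]
Insert 22:
  append 22 at index 2 → [-9, 34, 22] (no swap needed)
Insert -6:
  append -6 at index 3 → [-9, 34, 22, -6]
  -6 < parent 34 at index 1, swap → [-9, -6, 22, 34]
Insert 43:
  append 43 at index 4 → [-9, -6, 22, 34, 43] (no swap needed)
Insert -18:
  append -18 at index 5 → [-9, -6, 22, 34, 43, -18]
  -18 < parent 22 at index 2, swap → [-9, -6, -18, 34, 43, 22]
  -18 < parent -9 at index 0, swap → [-18, -6, -9, 34, 43, 22]
Insert -8:
  append -8 at index 6 → [-18, -6, -9, 34, 43, 22, -8] (no swap needed)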